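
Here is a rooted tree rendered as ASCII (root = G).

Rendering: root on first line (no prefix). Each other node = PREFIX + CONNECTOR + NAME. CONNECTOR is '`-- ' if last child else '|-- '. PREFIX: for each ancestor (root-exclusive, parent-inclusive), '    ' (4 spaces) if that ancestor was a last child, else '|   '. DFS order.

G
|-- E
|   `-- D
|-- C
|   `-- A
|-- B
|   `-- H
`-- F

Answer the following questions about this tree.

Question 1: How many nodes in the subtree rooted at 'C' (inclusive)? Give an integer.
Subtree rooted at C contains: A, C
Count = 2

Answer: 2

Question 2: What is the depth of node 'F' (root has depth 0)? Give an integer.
Path from root to F: G -> F
Depth = number of edges = 1

Answer: 1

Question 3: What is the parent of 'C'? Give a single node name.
Answer: G

Derivation:
Scan adjacency: C appears as child of G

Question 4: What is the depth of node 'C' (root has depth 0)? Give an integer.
Answer: 1

Derivation:
Path from root to C: G -> C
Depth = number of edges = 1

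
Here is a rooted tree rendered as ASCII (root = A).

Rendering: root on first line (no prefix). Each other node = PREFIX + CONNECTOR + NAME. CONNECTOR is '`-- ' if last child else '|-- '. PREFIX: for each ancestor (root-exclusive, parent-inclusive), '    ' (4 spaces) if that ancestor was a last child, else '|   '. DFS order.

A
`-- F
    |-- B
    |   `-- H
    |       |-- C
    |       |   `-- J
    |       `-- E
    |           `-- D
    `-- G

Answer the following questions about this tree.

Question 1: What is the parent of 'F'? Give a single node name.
Scan adjacency: F appears as child of A

Answer: A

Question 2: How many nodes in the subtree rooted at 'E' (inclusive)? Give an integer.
Subtree rooted at E contains: D, E
Count = 2

Answer: 2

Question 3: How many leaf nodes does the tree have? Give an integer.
Answer: 3

Derivation:
Leaves (nodes with no children): D, G, J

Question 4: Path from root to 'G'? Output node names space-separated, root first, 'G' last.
Walk down from root: A -> F -> G

Answer: A F G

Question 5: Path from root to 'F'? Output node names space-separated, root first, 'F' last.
Answer: A F

Derivation:
Walk down from root: A -> F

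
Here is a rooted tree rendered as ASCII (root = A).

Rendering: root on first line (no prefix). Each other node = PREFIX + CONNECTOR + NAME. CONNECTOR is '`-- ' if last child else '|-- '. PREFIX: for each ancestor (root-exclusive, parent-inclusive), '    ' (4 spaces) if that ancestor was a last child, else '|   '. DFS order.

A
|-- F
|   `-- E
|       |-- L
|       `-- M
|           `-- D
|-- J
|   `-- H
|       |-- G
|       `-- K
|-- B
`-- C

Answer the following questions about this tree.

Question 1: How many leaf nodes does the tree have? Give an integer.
Answer: 6

Derivation:
Leaves (nodes with no children): B, C, D, G, K, L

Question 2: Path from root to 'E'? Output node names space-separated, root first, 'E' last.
Answer: A F E

Derivation:
Walk down from root: A -> F -> E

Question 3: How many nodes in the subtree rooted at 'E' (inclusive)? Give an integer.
Subtree rooted at E contains: D, E, L, M
Count = 4

Answer: 4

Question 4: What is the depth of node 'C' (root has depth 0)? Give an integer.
Path from root to C: A -> C
Depth = number of edges = 1

Answer: 1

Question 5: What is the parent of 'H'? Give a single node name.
Answer: J

Derivation:
Scan adjacency: H appears as child of J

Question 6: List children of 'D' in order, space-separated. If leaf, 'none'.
Node D's children (from adjacency): (leaf)

Answer: none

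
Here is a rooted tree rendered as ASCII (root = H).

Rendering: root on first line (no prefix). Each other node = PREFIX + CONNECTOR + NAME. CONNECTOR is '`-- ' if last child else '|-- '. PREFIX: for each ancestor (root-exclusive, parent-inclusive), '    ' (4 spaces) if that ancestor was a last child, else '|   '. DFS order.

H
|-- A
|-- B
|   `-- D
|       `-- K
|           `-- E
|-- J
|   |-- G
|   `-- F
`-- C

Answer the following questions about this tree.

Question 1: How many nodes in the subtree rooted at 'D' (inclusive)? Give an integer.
Answer: 3

Derivation:
Subtree rooted at D contains: D, E, K
Count = 3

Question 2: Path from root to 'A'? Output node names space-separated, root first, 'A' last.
Answer: H A

Derivation:
Walk down from root: H -> A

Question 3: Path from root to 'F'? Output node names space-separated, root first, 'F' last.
Answer: H J F

Derivation:
Walk down from root: H -> J -> F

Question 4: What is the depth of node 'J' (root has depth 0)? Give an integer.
Path from root to J: H -> J
Depth = number of edges = 1

Answer: 1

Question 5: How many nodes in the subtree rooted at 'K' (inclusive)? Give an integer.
Subtree rooted at K contains: E, K
Count = 2

Answer: 2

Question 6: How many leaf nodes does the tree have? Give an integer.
Leaves (nodes with no children): A, C, E, F, G

Answer: 5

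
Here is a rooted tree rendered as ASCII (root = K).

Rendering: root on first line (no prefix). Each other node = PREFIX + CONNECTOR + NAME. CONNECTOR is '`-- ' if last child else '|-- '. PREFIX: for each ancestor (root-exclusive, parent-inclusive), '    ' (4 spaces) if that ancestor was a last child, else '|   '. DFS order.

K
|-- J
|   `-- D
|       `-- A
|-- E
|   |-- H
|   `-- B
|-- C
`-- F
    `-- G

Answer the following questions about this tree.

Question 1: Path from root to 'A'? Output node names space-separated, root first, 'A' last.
Answer: K J D A

Derivation:
Walk down from root: K -> J -> D -> A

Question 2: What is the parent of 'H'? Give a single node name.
Scan adjacency: H appears as child of E

Answer: E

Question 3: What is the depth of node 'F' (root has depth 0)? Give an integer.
Path from root to F: K -> F
Depth = number of edges = 1

Answer: 1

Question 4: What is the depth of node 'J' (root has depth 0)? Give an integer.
Answer: 1

Derivation:
Path from root to J: K -> J
Depth = number of edges = 1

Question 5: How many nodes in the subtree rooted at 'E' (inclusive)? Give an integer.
Subtree rooted at E contains: B, E, H
Count = 3

Answer: 3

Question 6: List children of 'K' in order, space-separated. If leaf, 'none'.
Node K's children (from adjacency): J, E, C, F

Answer: J E C F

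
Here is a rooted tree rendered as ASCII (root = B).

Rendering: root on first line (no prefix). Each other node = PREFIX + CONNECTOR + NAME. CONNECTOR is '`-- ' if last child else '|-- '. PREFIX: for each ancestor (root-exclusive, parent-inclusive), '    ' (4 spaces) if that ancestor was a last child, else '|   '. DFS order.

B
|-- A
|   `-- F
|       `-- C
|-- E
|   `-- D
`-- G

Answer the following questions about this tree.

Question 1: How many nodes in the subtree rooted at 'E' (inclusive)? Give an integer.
Answer: 2

Derivation:
Subtree rooted at E contains: D, E
Count = 2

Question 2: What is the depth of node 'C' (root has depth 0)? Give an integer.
Answer: 3

Derivation:
Path from root to C: B -> A -> F -> C
Depth = number of edges = 3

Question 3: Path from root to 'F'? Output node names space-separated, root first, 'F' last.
Walk down from root: B -> A -> F

Answer: B A F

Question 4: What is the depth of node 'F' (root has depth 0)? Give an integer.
Answer: 2

Derivation:
Path from root to F: B -> A -> F
Depth = number of edges = 2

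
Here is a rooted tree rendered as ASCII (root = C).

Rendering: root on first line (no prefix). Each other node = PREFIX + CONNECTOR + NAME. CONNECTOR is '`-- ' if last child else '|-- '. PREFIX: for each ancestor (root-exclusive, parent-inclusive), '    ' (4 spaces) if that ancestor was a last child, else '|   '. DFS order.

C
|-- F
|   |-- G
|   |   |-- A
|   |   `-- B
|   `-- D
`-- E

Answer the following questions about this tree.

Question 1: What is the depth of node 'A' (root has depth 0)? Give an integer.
Answer: 3

Derivation:
Path from root to A: C -> F -> G -> A
Depth = number of edges = 3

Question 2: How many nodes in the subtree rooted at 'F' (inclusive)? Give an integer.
Subtree rooted at F contains: A, B, D, F, G
Count = 5

Answer: 5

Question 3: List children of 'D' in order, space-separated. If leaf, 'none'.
Answer: none

Derivation:
Node D's children (from adjacency): (leaf)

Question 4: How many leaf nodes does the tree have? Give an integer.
Answer: 4

Derivation:
Leaves (nodes with no children): A, B, D, E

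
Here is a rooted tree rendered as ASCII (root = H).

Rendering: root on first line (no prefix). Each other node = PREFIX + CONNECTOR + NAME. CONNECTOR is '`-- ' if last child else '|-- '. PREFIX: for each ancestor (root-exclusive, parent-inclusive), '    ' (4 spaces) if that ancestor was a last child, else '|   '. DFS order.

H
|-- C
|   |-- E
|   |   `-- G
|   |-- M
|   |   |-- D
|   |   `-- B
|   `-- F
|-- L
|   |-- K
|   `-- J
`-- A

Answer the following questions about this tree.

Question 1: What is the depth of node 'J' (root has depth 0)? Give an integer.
Answer: 2

Derivation:
Path from root to J: H -> L -> J
Depth = number of edges = 2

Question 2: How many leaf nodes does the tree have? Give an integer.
Leaves (nodes with no children): A, B, D, F, G, J, K

Answer: 7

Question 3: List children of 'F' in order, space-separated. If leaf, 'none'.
Node F's children (from adjacency): (leaf)

Answer: none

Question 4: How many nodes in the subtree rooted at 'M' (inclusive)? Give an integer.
Answer: 3

Derivation:
Subtree rooted at M contains: B, D, M
Count = 3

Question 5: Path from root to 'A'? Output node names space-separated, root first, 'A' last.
Walk down from root: H -> A

Answer: H A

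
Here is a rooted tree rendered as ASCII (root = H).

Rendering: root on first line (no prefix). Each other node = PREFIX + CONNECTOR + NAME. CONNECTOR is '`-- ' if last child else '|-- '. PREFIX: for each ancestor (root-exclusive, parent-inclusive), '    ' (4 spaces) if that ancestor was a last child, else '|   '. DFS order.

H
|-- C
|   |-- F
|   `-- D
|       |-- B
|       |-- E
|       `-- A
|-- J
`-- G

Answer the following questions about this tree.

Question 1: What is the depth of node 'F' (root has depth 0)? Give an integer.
Path from root to F: H -> C -> F
Depth = number of edges = 2

Answer: 2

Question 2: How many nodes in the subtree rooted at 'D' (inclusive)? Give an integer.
Answer: 4

Derivation:
Subtree rooted at D contains: A, B, D, E
Count = 4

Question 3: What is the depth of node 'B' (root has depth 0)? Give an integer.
Answer: 3

Derivation:
Path from root to B: H -> C -> D -> B
Depth = number of edges = 3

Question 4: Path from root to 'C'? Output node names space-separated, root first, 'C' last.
Answer: H C

Derivation:
Walk down from root: H -> C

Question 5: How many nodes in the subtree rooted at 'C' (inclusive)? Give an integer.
Subtree rooted at C contains: A, B, C, D, E, F
Count = 6

Answer: 6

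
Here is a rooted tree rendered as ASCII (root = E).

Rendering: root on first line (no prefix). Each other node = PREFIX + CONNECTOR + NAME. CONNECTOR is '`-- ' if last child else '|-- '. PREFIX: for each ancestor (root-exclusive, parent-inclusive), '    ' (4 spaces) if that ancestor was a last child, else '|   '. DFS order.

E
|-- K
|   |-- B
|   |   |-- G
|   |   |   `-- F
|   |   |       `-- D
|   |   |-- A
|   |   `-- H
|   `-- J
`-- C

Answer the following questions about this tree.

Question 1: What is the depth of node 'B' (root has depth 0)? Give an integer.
Answer: 2

Derivation:
Path from root to B: E -> K -> B
Depth = number of edges = 2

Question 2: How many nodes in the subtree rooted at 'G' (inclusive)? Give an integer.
Subtree rooted at G contains: D, F, G
Count = 3

Answer: 3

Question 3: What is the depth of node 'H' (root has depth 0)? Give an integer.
Answer: 3

Derivation:
Path from root to H: E -> K -> B -> H
Depth = number of edges = 3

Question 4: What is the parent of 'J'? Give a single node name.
Scan adjacency: J appears as child of K

Answer: K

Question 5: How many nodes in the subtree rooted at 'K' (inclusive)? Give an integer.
Answer: 8

Derivation:
Subtree rooted at K contains: A, B, D, F, G, H, J, K
Count = 8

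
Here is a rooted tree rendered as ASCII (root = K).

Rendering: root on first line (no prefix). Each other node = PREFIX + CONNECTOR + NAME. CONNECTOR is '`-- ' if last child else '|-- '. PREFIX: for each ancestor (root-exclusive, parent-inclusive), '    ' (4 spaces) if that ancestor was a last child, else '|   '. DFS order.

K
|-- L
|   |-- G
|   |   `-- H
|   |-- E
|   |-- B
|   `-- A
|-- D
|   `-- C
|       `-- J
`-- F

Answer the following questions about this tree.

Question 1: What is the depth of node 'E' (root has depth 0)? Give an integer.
Path from root to E: K -> L -> E
Depth = number of edges = 2

Answer: 2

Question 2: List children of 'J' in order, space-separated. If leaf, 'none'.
Node J's children (from adjacency): (leaf)

Answer: none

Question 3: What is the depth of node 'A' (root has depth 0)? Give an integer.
Path from root to A: K -> L -> A
Depth = number of edges = 2

Answer: 2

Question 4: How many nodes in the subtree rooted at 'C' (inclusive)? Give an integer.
Answer: 2

Derivation:
Subtree rooted at C contains: C, J
Count = 2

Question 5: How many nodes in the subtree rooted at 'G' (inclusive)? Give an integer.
Subtree rooted at G contains: G, H
Count = 2

Answer: 2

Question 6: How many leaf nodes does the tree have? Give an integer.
Leaves (nodes with no children): A, B, E, F, H, J

Answer: 6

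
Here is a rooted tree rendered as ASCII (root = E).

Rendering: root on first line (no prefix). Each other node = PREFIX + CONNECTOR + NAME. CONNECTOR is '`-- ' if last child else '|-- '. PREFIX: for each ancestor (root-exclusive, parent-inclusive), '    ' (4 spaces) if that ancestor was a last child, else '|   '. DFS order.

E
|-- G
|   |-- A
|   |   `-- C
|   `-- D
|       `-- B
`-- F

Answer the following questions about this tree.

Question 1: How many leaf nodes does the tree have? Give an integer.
Leaves (nodes with no children): B, C, F

Answer: 3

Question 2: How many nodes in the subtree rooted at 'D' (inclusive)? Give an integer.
Answer: 2

Derivation:
Subtree rooted at D contains: B, D
Count = 2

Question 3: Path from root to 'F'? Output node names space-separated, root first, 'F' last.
Walk down from root: E -> F

Answer: E F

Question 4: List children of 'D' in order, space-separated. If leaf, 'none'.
Answer: B

Derivation:
Node D's children (from adjacency): B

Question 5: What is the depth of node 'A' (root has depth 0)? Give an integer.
Answer: 2

Derivation:
Path from root to A: E -> G -> A
Depth = number of edges = 2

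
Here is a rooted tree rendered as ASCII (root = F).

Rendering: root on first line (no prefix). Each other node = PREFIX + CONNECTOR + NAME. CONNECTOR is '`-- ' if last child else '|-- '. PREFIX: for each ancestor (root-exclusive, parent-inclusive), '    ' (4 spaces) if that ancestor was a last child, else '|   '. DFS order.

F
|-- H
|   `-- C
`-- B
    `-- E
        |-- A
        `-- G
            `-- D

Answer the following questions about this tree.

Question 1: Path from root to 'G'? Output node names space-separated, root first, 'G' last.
Walk down from root: F -> B -> E -> G

Answer: F B E G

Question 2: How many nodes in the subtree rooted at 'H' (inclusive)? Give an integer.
Subtree rooted at H contains: C, H
Count = 2

Answer: 2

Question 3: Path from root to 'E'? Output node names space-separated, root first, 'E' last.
Answer: F B E

Derivation:
Walk down from root: F -> B -> E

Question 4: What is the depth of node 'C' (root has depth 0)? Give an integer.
Answer: 2

Derivation:
Path from root to C: F -> H -> C
Depth = number of edges = 2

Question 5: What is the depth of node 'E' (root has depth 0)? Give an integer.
Path from root to E: F -> B -> E
Depth = number of edges = 2

Answer: 2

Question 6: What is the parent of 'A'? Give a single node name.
Scan adjacency: A appears as child of E

Answer: E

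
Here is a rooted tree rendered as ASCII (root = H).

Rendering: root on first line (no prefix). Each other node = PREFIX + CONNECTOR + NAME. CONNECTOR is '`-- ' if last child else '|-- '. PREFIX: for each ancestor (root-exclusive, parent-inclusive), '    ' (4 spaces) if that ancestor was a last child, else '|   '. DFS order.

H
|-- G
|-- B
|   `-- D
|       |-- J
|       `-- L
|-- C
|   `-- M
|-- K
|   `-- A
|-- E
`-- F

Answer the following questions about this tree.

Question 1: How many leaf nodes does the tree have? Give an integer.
Leaves (nodes with no children): A, E, F, G, J, L, M

Answer: 7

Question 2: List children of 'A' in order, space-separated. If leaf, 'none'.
Node A's children (from adjacency): (leaf)

Answer: none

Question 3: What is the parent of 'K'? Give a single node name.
Scan adjacency: K appears as child of H

Answer: H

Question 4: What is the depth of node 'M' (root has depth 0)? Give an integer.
Path from root to M: H -> C -> M
Depth = number of edges = 2

Answer: 2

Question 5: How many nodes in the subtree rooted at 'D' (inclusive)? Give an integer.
Answer: 3

Derivation:
Subtree rooted at D contains: D, J, L
Count = 3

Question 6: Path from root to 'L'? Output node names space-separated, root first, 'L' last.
Answer: H B D L

Derivation:
Walk down from root: H -> B -> D -> L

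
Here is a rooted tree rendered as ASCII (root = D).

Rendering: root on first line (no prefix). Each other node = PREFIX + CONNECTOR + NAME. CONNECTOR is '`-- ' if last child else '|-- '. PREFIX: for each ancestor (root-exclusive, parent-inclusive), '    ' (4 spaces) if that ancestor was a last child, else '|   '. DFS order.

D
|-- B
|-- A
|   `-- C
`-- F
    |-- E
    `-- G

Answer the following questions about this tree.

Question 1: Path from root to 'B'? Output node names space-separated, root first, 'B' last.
Answer: D B

Derivation:
Walk down from root: D -> B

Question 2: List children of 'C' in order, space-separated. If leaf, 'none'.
Node C's children (from adjacency): (leaf)

Answer: none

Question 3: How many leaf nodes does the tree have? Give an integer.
Answer: 4

Derivation:
Leaves (nodes with no children): B, C, E, G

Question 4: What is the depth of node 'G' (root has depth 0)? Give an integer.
Answer: 2

Derivation:
Path from root to G: D -> F -> G
Depth = number of edges = 2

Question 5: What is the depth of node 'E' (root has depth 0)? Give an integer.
Path from root to E: D -> F -> E
Depth = number of edges = 2

Answer: 2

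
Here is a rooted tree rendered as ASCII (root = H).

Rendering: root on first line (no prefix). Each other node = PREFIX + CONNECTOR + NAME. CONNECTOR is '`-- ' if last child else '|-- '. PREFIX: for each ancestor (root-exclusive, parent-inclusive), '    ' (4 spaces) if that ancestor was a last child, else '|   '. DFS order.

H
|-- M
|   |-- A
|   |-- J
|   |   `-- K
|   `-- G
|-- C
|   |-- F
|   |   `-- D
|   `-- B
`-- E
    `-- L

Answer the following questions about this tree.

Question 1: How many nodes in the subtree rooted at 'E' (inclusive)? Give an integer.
Subtree rooted at E contains: E, L
Count = 2

Answer: 2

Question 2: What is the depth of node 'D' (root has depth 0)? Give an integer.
Path from root to D: H -> C -> F -> D
Depth = number of edges = 3

Answer: 3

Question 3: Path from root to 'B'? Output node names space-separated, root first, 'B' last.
Walk down from root: H -> C -> B

Answer: H C B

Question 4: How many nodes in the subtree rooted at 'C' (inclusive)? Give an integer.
Subtree rooted at C contains: B, C, D, F
Count = 4

Answer: 4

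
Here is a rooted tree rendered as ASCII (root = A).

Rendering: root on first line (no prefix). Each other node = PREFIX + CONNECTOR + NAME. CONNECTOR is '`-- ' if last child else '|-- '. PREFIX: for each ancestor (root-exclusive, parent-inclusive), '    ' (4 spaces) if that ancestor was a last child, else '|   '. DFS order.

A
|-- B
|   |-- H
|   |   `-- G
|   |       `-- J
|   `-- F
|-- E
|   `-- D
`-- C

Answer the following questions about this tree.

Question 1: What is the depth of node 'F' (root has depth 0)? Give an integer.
Path from root to F: A -> B -> F
Depth = number of edges = 2

Answer: 2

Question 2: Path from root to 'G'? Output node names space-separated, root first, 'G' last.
Answer: A B H G

Derivation:
Walk down from root: A -> B -> H -> G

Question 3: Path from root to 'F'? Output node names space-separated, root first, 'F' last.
Walk down from root: A -> B -> F

Answer: A B F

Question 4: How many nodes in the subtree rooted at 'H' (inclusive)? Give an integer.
Subtree rooted at H contains: G, H, J
Count = 3

Answer: 3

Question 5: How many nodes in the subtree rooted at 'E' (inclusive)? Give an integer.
Answer: 2

Derivation:
Subtree rooted at E contains: D, E
Count = 2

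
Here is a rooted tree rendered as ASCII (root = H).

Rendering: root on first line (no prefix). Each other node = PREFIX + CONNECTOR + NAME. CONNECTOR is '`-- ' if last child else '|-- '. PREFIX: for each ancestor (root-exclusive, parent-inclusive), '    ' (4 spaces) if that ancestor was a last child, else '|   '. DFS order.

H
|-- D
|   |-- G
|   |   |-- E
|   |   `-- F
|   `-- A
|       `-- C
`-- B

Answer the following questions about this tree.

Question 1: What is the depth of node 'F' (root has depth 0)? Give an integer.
Answer: 3

Derivation:
Path from root to F: H -> D -> G -> F
Depth = number of edges = 3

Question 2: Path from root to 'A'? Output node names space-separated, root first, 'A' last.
Answer: H D A

Derivation:
Walk down from root: H -> D -> A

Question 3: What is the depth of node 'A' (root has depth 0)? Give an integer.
Answer: 2

Derivation:
Path from root to A: H -> D -> A
Depth = number of edges = 2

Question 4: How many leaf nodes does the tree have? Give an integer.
Answer: 4

Derivation:
Leaves (nodes with no children): B, C, E, F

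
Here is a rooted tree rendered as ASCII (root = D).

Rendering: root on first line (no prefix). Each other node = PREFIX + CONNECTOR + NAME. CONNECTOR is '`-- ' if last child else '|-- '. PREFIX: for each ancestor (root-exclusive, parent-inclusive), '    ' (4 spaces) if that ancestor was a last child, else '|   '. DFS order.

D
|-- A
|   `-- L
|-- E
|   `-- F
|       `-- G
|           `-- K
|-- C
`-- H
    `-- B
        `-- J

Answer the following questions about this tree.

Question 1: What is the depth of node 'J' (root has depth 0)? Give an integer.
Path from root to J: D -> H -> B -> J
Depth = number of edges = 3

Answer: 3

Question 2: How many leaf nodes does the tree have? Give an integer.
Answer: 4

Derivation:
Leaves (nodes with no children): C, J, K, L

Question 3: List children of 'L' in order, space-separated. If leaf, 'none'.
Node L's children (from adjacency): (leaf)

Answer: none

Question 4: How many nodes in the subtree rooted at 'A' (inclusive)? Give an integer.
Subtree rooted at A contains: A, L
Count = 2

Answer: 2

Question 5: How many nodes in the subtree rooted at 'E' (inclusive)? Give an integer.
Subtree rooted at E contains: E, F, G, K
Count = 4

Answer: 4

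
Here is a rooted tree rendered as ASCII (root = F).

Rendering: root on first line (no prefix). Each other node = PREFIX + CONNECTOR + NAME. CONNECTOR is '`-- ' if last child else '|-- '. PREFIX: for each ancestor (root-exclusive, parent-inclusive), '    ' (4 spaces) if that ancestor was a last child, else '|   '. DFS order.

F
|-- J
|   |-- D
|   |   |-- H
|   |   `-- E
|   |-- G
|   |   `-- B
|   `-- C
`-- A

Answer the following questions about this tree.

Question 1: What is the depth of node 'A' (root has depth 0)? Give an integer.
Answer: 1

Derivation:
Path from root to A: F -> A
Depth = number of edges = 1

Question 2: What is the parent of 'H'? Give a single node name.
Scan adjacency: H appears as child of D

Answer: D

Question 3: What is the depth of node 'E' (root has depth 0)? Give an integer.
Path from root to E: F -> J -> D -> E
Depth = number of edges = 3

Answer: 3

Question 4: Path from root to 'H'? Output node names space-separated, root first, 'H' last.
Answer: F J D H

Derivation:
Walk down from root: F -> J -> D -> H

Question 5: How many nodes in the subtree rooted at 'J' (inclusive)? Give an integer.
Answer: 7

Derivation:
Subtree rooted at J contains: B, C, D, E, G, H, J
Count = 7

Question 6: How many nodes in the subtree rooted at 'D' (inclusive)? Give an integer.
Answer: 3

Derivation:
Subtree rooted at D contains: D, E, H
Count = 3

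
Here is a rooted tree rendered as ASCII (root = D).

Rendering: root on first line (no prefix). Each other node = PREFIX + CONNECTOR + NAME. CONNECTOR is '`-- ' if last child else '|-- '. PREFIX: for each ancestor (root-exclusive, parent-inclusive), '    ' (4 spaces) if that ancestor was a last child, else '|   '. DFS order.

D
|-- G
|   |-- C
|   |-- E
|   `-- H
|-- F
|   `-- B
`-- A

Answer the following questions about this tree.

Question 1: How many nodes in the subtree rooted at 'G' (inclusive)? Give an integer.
Subtree rooted at G contains: C, E, G, H
Count = 4

Answer: 4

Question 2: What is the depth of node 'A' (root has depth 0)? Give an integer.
Path from root to A: D -> A
Depth = number of edges = 1

Answer: 1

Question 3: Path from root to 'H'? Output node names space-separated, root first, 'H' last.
Walk down from root: D -> G -> H

Answer: D G H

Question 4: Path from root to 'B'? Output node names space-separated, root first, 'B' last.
Walk down from root: D -> F -> B

Answer: D F B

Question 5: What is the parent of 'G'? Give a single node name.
Answer: D

Derivation:
Scan adjacency: G appears as child of D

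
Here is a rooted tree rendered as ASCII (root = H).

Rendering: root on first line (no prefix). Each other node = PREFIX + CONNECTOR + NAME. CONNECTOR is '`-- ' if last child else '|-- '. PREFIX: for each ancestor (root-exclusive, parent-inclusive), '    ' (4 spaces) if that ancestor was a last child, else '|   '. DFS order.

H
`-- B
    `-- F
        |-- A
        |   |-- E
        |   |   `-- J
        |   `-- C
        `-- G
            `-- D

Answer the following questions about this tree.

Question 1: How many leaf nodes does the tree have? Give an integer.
Leaves (nodes with no children): C, D, J

Answer: 3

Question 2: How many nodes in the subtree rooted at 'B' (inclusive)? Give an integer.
Answer: 8

Derivation:
Subtree rooted at B contains: A, B, C, D, E, F, G, J
Count = 8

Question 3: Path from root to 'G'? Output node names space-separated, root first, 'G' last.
Answer: H B F G

Derivation:
Walk down from root: H -> B -> F -> G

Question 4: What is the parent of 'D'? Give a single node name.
Scan adjacency: D appears as child of G

Answer: G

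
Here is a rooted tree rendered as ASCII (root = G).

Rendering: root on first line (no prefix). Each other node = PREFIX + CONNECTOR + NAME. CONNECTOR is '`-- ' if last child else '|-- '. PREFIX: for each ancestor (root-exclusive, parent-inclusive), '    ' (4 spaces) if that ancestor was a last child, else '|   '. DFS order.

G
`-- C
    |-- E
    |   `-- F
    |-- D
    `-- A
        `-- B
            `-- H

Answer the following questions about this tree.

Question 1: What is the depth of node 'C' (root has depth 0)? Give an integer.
Answer: 1

Derivation:
Path from root to C: G -> C
Depth = number of edges = 1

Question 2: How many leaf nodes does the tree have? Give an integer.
Answer: 3

Derivation:
Leaves (nodes with no children): D, F, H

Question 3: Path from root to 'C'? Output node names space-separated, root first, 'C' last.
Walk down from root: G -> C

Answer: G C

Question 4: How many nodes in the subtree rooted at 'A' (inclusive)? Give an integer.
Answer: 3

Derivation:
Subtree rooted at A contains: A, B, H
Count = 3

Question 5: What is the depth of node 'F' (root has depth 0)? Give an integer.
Answer: 3

Derivation:
Path from root to F: G -> C -> E -> F
Depth = number of edges = 3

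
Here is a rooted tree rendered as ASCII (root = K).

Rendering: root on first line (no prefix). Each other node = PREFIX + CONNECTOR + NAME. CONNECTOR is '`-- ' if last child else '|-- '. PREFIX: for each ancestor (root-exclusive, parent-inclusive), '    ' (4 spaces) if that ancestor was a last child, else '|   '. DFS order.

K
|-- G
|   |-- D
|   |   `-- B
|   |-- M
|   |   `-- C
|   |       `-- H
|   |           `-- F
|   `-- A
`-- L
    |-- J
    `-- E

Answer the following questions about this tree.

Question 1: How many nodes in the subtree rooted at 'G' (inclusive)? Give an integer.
Answer: 8

Derivation:
Subtree rooted at G contains: A, B, C, D, F, G, H, M
Count = 8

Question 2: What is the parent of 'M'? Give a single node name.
Answer: G

Derivation:
Scan adjacency: M appears as child of G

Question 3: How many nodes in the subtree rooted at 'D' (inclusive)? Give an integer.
Answer: 2

Derivation:
Subtree rooted at D contains: B, D
Count = 2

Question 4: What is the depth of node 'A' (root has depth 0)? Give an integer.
Answer: 2

Derivation:
Path from root to A: K -> G -> A
Depth = number of edges = 2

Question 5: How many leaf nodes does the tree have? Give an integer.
Answer: 5

Derivation:
Leaves (nodes with no children): A, B, E, F, J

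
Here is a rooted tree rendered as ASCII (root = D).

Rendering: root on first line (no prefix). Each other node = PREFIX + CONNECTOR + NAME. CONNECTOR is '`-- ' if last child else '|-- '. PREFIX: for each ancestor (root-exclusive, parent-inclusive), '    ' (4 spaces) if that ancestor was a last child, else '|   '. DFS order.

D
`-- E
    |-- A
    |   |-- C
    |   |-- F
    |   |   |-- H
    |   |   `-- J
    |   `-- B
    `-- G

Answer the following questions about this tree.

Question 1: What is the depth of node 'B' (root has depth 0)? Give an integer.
Path from root to B: D -> E -> A -> B
Depth = number of edges = 3

Answer: 3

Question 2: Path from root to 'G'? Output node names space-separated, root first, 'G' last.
Answer: D E G

Derivation:
Walk down from root: D -> E -> G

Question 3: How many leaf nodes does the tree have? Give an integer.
Leaves (nodes with no children): B, C, G, H, J

Answer: 5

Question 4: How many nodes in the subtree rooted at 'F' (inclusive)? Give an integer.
Subtree rooted at F contains: F, H, J
Count = 3

Answer: 3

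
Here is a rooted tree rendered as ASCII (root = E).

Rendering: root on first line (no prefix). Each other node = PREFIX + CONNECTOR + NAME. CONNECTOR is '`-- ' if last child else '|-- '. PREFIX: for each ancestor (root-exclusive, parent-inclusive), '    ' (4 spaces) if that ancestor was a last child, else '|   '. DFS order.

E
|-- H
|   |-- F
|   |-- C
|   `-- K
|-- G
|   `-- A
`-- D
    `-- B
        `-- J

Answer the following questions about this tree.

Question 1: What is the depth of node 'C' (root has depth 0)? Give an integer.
Path from root to C: E -> H -> C
Depth = number of edges = 2

Answer: 2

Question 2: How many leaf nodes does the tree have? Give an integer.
Leaves (nodes with no children): A, C, F, J, K

Answer: 5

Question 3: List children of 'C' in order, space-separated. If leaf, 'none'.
Node C's children (from adjacency): (leaf)

Answer: none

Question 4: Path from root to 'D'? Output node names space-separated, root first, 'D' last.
Answer: E D

Derivation:
Walk down from root: E -> D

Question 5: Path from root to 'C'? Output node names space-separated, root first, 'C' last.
Answer: E H C

Derivation:
Walk down from root: E -> H -> C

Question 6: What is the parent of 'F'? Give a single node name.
Scan adjacency: F appears as child of H

Answer: H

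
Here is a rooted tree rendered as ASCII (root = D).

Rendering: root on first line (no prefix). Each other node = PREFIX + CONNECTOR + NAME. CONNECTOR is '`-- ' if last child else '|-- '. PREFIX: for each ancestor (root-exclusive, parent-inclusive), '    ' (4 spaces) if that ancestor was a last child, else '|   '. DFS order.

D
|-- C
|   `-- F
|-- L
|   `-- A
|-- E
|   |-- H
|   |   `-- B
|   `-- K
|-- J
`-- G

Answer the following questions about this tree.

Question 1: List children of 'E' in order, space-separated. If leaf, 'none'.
Node E's children (from adjacency): H, K

Answer: H K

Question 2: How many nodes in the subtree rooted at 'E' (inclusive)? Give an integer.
Answer: 4

Derivation:
Subtree rooted at E contains: B, E, H, K
Count = 4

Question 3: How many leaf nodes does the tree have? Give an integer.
Leaves (nodes with no children): A, B, F, G, J, K

Answer: 6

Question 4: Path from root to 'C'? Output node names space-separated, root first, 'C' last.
Walk down from root: D -> C

Answer: D C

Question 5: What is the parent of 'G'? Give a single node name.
Scan adjacency: G appears as child of D

Answer: D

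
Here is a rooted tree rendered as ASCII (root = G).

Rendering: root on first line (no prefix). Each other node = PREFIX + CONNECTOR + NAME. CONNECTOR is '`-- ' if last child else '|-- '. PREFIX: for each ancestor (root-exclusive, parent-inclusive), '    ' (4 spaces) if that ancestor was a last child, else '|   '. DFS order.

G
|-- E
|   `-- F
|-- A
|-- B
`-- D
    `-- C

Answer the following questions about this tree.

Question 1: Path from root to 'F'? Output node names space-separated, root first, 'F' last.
Answer: G E F

Derivation:
Walk down from root: G -> E -> F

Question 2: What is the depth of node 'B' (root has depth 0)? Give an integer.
Answer: 1

Derivation:
Path from root to B: G -> B
Depth = number of edges = 1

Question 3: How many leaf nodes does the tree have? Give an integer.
Answer: 4

Derivation:
Leaves (nodes with no children): A, B, C, F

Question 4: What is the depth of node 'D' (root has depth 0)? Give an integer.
Answer: 1

Derivation:
Path from root to D: G -> D
Depth = number of edges = 1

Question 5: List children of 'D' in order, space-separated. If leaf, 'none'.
Answer: C

Derivation:
Node D's children (from adjacency): C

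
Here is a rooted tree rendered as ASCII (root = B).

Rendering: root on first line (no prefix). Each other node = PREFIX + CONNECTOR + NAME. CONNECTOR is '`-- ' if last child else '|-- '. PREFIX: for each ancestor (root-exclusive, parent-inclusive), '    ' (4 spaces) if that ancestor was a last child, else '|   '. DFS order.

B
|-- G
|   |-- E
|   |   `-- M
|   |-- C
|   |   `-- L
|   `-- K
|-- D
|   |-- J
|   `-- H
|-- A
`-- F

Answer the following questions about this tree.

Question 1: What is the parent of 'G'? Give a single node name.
Answer: B

Derivation:
Scan adjacency: G appears as child of B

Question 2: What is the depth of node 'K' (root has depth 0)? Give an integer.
Path from root to K: B -> G -> K
Depth = number of edges = 2

Answer: 2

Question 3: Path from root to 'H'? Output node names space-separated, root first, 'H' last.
Walk down from root: B -> D -> H

Answer: B D H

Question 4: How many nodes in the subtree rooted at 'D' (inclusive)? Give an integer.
Subtree rooted at D contains: D, H, J
Count = 3

Answer: 3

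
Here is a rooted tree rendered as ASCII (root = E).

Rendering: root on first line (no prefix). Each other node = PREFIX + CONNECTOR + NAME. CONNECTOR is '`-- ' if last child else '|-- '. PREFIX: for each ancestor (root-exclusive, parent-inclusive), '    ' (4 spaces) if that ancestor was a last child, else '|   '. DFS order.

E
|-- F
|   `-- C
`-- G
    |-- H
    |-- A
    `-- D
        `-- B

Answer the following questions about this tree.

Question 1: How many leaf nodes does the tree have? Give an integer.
Answer: 4

Derivation:
Leaves (nodes with no children): A, B, C, H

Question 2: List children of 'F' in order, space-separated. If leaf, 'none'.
Answer: C

Derivation:
Node F's children (from adjacency): C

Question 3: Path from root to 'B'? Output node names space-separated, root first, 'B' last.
Walk down from root: E -> G -> D -> B

Answer: E G D B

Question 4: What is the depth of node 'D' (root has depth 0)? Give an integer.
Path from root to D: E -> G -> D
Depth = number of edges = 2

Answer: 2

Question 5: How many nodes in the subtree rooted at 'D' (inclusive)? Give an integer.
Subtree rooted at D contains: B, D
Count = 2

Answer: 2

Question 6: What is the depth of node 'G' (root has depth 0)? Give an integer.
Path from root to G: E -> G
Depth = number of edges = 1

Answer: 1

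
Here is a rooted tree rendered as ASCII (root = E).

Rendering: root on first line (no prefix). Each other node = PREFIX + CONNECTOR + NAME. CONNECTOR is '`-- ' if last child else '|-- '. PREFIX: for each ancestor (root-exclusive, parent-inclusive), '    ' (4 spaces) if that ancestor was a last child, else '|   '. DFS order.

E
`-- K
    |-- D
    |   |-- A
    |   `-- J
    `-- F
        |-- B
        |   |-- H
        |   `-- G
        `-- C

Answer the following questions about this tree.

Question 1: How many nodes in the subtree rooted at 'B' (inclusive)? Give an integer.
Subtree rooted at B contains: B, G, H
Count = 3

Answer: 3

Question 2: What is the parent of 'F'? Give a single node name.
Scan adjacency: F appears as child of K

Answer: K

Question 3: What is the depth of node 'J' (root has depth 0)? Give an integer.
Path from root to J: E -> K -> D -> J
Depth = number of edges = 3

Answer: 3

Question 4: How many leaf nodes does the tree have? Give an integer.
Answer: 5

Derivation:
Leaves (nodes with no children): A, C, G, H, J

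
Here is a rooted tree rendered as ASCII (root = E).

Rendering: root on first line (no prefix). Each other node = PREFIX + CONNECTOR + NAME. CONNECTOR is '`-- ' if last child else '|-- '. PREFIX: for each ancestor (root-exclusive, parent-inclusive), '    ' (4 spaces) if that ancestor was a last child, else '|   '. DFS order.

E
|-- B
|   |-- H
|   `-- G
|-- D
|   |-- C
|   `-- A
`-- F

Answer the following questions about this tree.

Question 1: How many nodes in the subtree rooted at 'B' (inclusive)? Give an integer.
Subtree rooted at B contains: B, G, H
Count = 3

Answer: 3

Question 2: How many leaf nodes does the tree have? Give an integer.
Leaves (nodes with no children): A, C, F, G, H

Answer: 5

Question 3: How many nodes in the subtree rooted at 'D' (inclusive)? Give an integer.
Answer: 3

Derivation:
Subtree rooted at D contains: A, C, D
Count = 3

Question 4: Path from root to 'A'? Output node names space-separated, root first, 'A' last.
Answer: E D A

Derivation:
Walk down from root: E -> D -> A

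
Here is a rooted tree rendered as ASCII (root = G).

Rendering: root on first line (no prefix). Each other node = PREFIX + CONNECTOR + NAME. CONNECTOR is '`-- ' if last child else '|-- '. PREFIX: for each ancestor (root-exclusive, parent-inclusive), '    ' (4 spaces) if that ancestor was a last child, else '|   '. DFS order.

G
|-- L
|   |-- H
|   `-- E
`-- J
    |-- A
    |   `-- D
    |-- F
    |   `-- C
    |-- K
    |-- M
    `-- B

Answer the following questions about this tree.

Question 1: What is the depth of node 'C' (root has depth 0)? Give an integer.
Path from root to C: G -> J -> F -> C
Depth = number of edges = 3

Answer: 3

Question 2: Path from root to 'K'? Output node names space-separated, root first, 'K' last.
Answer: G J K

Derivation:
Walk down from root: G -> J -> K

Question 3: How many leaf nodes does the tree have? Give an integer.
Leaves (nodes with no children): B, C, D, E, H, K, M

Answer: 7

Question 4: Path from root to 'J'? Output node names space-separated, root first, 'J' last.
Walk down from root: G -> J

Answer: G J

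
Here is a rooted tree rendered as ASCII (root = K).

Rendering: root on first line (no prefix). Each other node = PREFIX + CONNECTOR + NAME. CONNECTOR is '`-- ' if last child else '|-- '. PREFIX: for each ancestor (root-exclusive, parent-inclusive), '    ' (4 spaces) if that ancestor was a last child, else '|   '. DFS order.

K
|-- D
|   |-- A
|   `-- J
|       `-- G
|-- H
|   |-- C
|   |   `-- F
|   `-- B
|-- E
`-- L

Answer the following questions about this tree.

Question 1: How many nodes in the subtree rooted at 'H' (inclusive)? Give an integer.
Subtree rooted at H contains: B, C, F, H
Count = 4

Answer: 4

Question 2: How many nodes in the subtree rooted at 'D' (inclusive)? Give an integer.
Answer: 4

Derivation:
Subtree rooted at D contains: A, D, G, J
Count = 4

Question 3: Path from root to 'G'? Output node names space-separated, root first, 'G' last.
Walk down from root: K -> D -> J -> G

Answer: K D J G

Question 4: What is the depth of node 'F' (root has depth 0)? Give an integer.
Answer: 3

Derivation:
Path from root to F: K -> H -> C -> F
Depth = number of edges = 3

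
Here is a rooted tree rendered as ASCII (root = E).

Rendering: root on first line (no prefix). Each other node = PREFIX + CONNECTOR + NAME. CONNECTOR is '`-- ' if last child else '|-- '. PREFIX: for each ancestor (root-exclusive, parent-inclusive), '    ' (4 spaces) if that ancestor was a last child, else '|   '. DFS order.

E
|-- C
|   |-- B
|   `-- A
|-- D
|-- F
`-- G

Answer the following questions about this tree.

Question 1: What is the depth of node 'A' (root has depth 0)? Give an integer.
Path from root to A: E -> C -> A
Depth = number of edges = 2

Answer: 2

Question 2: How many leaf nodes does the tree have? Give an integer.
Leaves (nodes with no children): A, B, D, F, G

Answer: 5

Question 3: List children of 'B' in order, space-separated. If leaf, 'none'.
Answer: none

Derivation:
Node B's children (from adjacency): (leaf)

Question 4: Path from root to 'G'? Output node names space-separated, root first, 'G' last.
Walk down from root: E -> G

Answer: E G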